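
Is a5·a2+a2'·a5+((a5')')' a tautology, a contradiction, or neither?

tautology

a5·a2+a2'·a5+((a5')')'
= a5+((a5')')'   — distribution
= a5+a5'   — double negation
= 1   — complement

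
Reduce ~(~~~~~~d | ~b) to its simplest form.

~(~~~~~~d | ~b)
= ~(~~~~d | ~b)   — double negation
= ~~~d & b   — De Morgan
= ~d & b   — double negation

~d & b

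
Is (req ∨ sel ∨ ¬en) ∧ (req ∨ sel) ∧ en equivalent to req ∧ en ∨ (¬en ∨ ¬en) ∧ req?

No

E1: (req ∨ sel ∨ ¬en) ∧ (req ∨ sel) ∧ en
    = (req ∨ sel) ∧ en   — absorption
E2: req ∧ en ∨ (¬en ∨ ¬en) ∧ req
    = req ∧ en ∨ ¬en ∧ req   — idempotence
    = req   — distribution
These differ: at en=0, req=1, sel=1, E1 = 0 but E2 = 1.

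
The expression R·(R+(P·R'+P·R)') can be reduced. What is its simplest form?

R

R·(R+(P·R'+P·R)')
= R·(R+P')   — distribution
= R   — absorption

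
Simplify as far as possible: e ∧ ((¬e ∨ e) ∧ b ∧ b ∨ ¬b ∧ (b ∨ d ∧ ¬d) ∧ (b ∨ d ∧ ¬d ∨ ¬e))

e ∧ b

e ∧ ((¬e ∨ e) ∧ b ∧ b ∨ ¬b ∧ (b ∨ d ∧ ¬d) ∧ (b ∨ d ∧ ¬d ∨ ¬e))
= e ∧ ((¬e ∨ e) ∧ b ∧ b ∨ ¬b ∧ (b ∨ d ∧ ¬d))   [absorption]
= e ∧ (b ∧ b ∨ ¬b ∧ (b ∨ d ∧ ¬d))   [complement / identity]
= e ∧ (b ∧ b ∨ ¬b ∧ b)   [complement / identity]
= e ∧ b   [distribution]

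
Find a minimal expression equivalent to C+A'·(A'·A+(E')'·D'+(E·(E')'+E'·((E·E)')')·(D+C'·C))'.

C+A'·E'

C+A'·(A'·A+(E')'·D'+(E·(E')'+E'·((E·E)')')·(D+C'·C))'
= C+A'·(A'·A+(E')'·D'+(E·(E')'+E'·(E')')·(D+C'·C))'   [idempotence]
= C+A'·((E')'·D'+(E·(E')'+E'·(E')')·(D+C'·C))'   [complement / identity]
= C+A'·((E')'·D'+(E·(E')'+E'·(E')')·D)'   [complement / identity]
= C+A'·((E')'·D'+(E')'·D)'   [distribution]
= C+A'·((E')')'   [distribution]
= C+A'·E'   [double negation]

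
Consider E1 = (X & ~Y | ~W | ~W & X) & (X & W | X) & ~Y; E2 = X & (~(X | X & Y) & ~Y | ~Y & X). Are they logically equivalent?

Yes

E1: (X & ~Y | ~W | ~W & X) & (X & W | X) & ~Y
    = (X & ~Y | ~W) & (X & W | X) & ~Y
    = (X & ~Y | ~W) & X & ~Y
    = X & ~Y
E2: X & (~(X | X & Y) & ~Y | ~Y & X)
    = X & (~X & ~Y | ~Y & X)
    = X & ~Y
Both reduce to X & ~Y, so they are equivalent.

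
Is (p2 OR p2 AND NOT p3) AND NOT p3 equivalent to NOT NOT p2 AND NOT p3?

E1: (p2 OR p2 AND NOT p3) AND NOT p3
    = p2 AND NOT p3
E2: NOT NOT p2 AND NOT p3
    = p2 AND NOT p3
Both reduce to p2 AND NOT p3, so they are equivalent.

Yes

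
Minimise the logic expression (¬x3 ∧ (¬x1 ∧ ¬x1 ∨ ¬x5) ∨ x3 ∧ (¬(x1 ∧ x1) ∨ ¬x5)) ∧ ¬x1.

(¬x3 ∧ (¬x1 ∧ ¬x1 ∨ ¬x5) ∨ x3 ∧ (¬(x1 ∧ x1) ∨ ¬x5)) ∧ ¬x1
= (¬x3 ∧ (¬x1 ∨ ¬x5) ∨ x3 ∧ (¬(x1 ∧ x1) ∨ ¬x5)) ∧ ¬x1   — idempotence
= (¬x3 ∧ (¬x1 ∨ ¬x5) ∨ x3 ∧ (¬x1 ∨ ¬x5)) ∧ ¬x1   — idempotence
= (¬x1 ∨ ¬x5) ∧ ¬x1   — distribution
= ¬x1   — absorption

¬x1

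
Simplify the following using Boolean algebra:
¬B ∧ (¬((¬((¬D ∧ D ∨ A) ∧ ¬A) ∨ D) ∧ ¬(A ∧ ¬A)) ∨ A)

¬B ∧ (¬((¬((¬D ∧ D ∨ A) ∧ ¬A) ∨ D) ∧ ¬(A ∧ ¬A)) ∨ A)
= ¬B ∧ (¬((¬(A ∧ ¬A) ∨ D) ∧ ¬(A ∧ ¬A)) ∨ A)   — complement / identity
= ¬B ∧ (¬¬(A ∧ ¬A) ∨ A)   — absorption
= ¬B ∧ (A ∧ ¬A ∨ A)   — double negation
= ¬B ∧ A   — complement / identity

¬B ∧ A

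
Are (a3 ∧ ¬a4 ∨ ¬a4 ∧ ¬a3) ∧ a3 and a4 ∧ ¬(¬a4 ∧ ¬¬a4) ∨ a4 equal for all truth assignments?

No

E1: (a3 ∧ ¬a4 ∨ ¬a4 ∧ ¬a3) ∧ a3
    = ¬a4 ∧ a3   (distribution)
E2: a4 ∧ ¬(¬a4 ∧ ¬¬a4) ∨ a4
    = a4 ∧ (a4 ∨ ¬a4) ∨ a4   (De Morgan)
    = a4 ∨ a4   (complement / identity)
    = a4   (idempotence)
These differ: at a3=1, a4=1, E1 = 0 but E2 = 1.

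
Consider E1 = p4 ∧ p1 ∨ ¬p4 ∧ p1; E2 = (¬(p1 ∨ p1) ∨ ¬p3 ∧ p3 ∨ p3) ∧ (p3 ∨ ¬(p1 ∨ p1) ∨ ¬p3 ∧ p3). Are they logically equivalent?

E1: p4 ∧ p1 ∨ ¬p4 ∧ p1
    = p1   [distribution]
E2: (¬(p1 ∨ p1) ∨ ¬p3 ∧ p3 ∨ p3) ∧ (p3 ∨ ¬(p1 ∨ p1) ∨ ¬p3 ∧ p3)
    = ¬(p1 ∨ p1) ∨ ¬p3 ∧ p3 ∨ p3 ∧ p3   [distribution]
    = ¬(p1 ∨ p1) ∨ p3 ∧ p3   [complement / identity]
    = ¬p1 ∨ p3 ∧ p3   [idempotence]
    = ¬p1 ∨ p3   [idempotence]
These differ: at p1=0, p3=1, p4=0, E1 = 0 but E2 = 1.

No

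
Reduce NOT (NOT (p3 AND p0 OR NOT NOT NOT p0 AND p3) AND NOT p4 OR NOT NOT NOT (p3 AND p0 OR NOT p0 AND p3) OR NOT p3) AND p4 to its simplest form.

p3 AND p4

NOT (NOT (p3 AND p0 OR NOT NOT NOT p0 AND p3) AND NOT p4 OR NOT NOT NOT (p3 AND p0 OR NOT p0 AND p3) OR NOT p3) AND p4
= NOT (NOT (p3 AND p0 OR NOT p0 AND p3) AND NOT p4 OR NOT NOT NOT (p3 AND p0 OR NOT p0 AND p3) OR NOT p3) AND p4   (double negation)
= NOT (NOT (p3 AND p0 OR NOT p0 AND p3) AND NOT p4 OR NOT (p3 AND p0 OR NOT p0 AND p3) OR NOT p3) AND p4   (double negation)
= NOT (NOT (p3 AND p0 OR NOT p0 AND p3) OR NOT p3) AND p4   (absorption)
= NOT (NOT p3 OR NOT p3) AND p4   (distribution)
= p3 AND p3 AND p4   (De Morgan)
= p3 AND p4   (idempotence)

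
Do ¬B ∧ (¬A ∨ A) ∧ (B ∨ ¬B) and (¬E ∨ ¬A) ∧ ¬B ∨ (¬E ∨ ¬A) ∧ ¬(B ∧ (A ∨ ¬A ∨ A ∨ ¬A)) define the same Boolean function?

No

E1: ¬B ∧ (¬A ∨ A) ∧ (B ∨ ¬B)
    = ¬B ∧ (¬A ∨ A)   — complement / identity
    = ¬B   — complement / identity
E2: (¬E ∨ ¬A) ∧ ¬B ∨ (¬E ∨ ¬A) ∧ ¬(B ∧ (A ∨ ¬A ∨ A ∨ ¬A))
    = (¬E ∨ ¬A) ∧ ¬B ∨ (¬E ∨ ¬A) ∧ ¬(B ∧ (A ∨ ¬A))   — idempotence
    = (¬E ∨ ¬A) ∧ ¬B ∨ (¬E ∨ ¬A) ∧ ¬B   — complement / identity
    = (¬E ∨ ¬A) ∧ ¬B   — idempotence
These differ: at A=1, B=0, E=1, E1 = 1 but E2 = 0.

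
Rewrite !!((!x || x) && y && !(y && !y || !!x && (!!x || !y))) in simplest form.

y && !x

!!((!x || x) && y && !(y && !y || !!x && (!!x || !y)))
= !!((!x || x) && y && !(!!x && (!!x || !y)))   — complement / identity
= !!((!x || x) && y && !!!x)   — absorption
= !!((!x || x) && y && !x)   — double negation
= !!(y && !x)   — complement / identity
= y && !x   — double negation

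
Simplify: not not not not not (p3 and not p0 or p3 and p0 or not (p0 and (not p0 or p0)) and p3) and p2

not not not not not (p3 and not p0 or p3 and p0 or not (p0 and (not p0 or p0)) and p3) and p2
= not not not (p3 and not p0 or p3 and p0 or not (p0 and (not p0 or p0)) and p3) and p2
= not not not (p3 and not p0 or p3 and p0 or not p0 and p3) and p2
= not not not (p3 and not p0 or p3) and p2
= not (p3 and not p0 or p3) and p2
= not p3 and p2

not p3 and p2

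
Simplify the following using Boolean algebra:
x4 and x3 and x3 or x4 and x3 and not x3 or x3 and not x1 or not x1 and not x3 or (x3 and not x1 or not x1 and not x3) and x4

x3 and x4 or not x1

x4 and x3 and x3 or x4 and x3 and not x3 or x3 and not x1 or not x1 and not x3 or (x3 and not x1 or not x1 and not x3) and x4
= (x3 and x3 or x3 and not x3) and x4 or x3 and not x1 or not x1 and not x3 or (x3 and not x1 or not x1 and not x3) and x4   [distribution]
= (x3 and x3 or x3 and not x3) and x4 or x3 and not x1 or not x1 and not x3   [absorption]
= x3 and x4 or x3 and not x1 or not x1 and not x3   [distribution]
= x3 and x4 or not x1   [distribution]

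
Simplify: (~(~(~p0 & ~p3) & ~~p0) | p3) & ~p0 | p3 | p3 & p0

(~(~(~p0 & ~p3) & ~~p0) | p3) & ~p0 | p3 | p3 & p0
= (~p0 & ~p3 | ~p0 | p3) & ~p0 | p3 | p3 & p0
= (~p0 & ~p3 | ~p0 | p3) & ~p0 | p3
= (~p0 | p3) & ~p0 | p3
= ~p0 | p3

~p0 | p3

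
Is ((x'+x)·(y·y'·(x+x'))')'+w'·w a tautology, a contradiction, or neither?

((x'+x)·(y·y'·(x+x'))')'+w'·w
= ((x'+x)·(y·y'·(x+x'))')'   — complement / identity
= ((y·y'·(x+x'))')'   — complement / identity
= ((y·y')')'   — complement / identity
= y·y'   — double negation
= 0   — complement

contradiction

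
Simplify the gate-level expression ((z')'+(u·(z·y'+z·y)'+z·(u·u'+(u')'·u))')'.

((z')'+(u·(z·y'+z·y)'+z·(u·u'+(u')'·u))')'
= ((z')'+(u·(z·y'+z·y)'+z·(u·u'+u·u))')'
= ((z')'+(u·z'+z·(u·u'+u·u))')'
= ((z')'+(u·z'+z·u)')'
= ((z')'+u')'
= z'·u

z'·u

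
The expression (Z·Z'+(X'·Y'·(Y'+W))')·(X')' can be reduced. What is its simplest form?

(Z·Z'+(X'·Y'·(Y'+W))')·(X')'
= (Z·Z'+(X'·Y')')·(X')'   [absorption]
= (Z·Z'+X+Y)·(X')'   [De Morgan]
= (X+Y)·(X')'   [complement / identity]
= (X+Y)·X   [double negation]
= X   [absorption]

X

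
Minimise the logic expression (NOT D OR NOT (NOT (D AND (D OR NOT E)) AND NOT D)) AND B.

B

(NOT D OR NOT (NOT (D AND (D OR NOT E)) AND NOT D)) AND B
= (NOT D OR D AND (D OR NOT E) OR D) AND B
= (NOT D OR D OR D) AND B
= (NOT D OR D) AND B
= B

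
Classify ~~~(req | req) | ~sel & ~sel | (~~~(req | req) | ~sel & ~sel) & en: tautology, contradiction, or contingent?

contingent

~~~(req | req) | ~sel & ~sel | (~~~(req | req) | ~sel & ~sel) & en
= ~~~(req | req) | ~sel & ~sel   [absorption]
= ~(req | req) | ~sel & ~sel   [double negation]
= ~(req | req) | ~sel   [idempotence]
= ~req | ~sel   [idempotence]
This depends on req, sel, so it is not a constant.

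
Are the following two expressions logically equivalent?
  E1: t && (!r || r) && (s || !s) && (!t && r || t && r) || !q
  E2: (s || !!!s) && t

No

E1: t && (!r || r) && (s || !s) && (!t && r || t && r) || !q
    = t && (!r || r) && (!t && r || t && r) || !q
    = t && (!t && r || t && r) || !q
    = t && r || !q
E2: (s || !!!s) && t
    = (s || !s) && t
    = t
These differ: at q=0, r=0, s=0, t=0, E1 = 1 but E2 = 0.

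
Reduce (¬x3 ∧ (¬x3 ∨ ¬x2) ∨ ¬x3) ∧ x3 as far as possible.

(¬x3 ∧ (¬x3 ∨ ¬x2) ∨ ¬x3) ∧ x3
= (¬x3 ∨ ¬x3) ∧ x3   (absorption)
= ¬x3 ∧ x3   (idempotence)
= False   (complement)

False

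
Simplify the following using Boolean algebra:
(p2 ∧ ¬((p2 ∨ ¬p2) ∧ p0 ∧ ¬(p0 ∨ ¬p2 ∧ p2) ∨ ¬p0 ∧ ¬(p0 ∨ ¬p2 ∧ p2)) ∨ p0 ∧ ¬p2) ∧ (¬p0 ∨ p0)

(p2 ∧ ¬((p2 ∨ ¬p2) ∧ p0 ∧ ¬(p0 ∨ ¬p2 ∧ p2) ∨ ¬p0 ∧ ¬(p0 ∨ ¬p2 ∧ p2)) ∨ p0 ∧ ¬p2) ∧ (¬p0 ∨ p0)
= (p2 ∧ ¬(p0 ∧ ¬(p0 ∨ ¬p2 ∧ p2) ∨ ¬p0 ∧ ¬(p0 ∨ ¬p2 ∧ p2)) ∨ p0 ∧ ¬p2) ∧ (¬p0 ∨ p0)   (complement / identity)
= (p2 ∧ ¬¬(p0 ∨ ¬p2 ∧ p2) ∨ p0 ∧ ¬p2) ∧ (¬p0 ∨ p0)   (distribution)
= (p2 ∧ (p0 ∨ ¬p2 ∧ p2) ∨ p0 ∧ ¬p2) ∧ (¬p0 ∨ p0)   (double negation)
= p2 ∧ (p0 ∨ ¬p2 ∧ p2) ∨ p0 ∧ ¬p2   (complement / identity)
= p2 ∧ p0 ∨ p0 ∧ ¬p2   (complement / identity)
= p0   (distribution)

p0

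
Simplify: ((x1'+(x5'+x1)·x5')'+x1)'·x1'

((x1'+(x5'+x1)·x5')'+x1)'·x1'
= ((x1'+x5')'+x1)'·x1'   — absorption
= (x1·x5+x1)'·x1'   — De Morgan
= x1'·x1'   — absorption
= x1'   — idempotence

x1'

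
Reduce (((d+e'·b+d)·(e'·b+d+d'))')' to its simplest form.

e'·b+d

(((d+e'·b+d)·(e'·b+d+d'))')'
= ((e'·b+d+d·d')')'   (distribution)
= ((e'·b+d)')'   (complement / identity)
= e'·b+d   (double negation)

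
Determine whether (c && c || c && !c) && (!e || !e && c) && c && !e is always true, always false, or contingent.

(c && c || c && !c) && (!e || !e && c) && c && !e
= c && (!e || !e && c) && c && !e   — distribution
= c && !e && c && !e   — absorption
= c && !e   — idempotence
This depends on c, e, so it is not a constant.

contingent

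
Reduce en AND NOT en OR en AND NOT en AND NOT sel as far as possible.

en AND NOT en OR en AND NOT en AND NOT sel
= en AND NOT en   [absorption]
= FALSE   [complement]

FALSE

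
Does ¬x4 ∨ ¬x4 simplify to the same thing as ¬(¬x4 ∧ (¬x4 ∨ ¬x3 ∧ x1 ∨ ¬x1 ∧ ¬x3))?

E1: ¬x4 ∨ ¬x4
    = ¬x4
E2: ¬(¬x4 ∧ (¬x4 ∨ ¬x3 ∧ x1 ∨ ¬x1 ∧ ¬x3))
    = ¬(¬x4 ∧ (¬x4 ∨ ¬x3))
    = ¬¬x4
    = x4
These differ: at x1=0, x3=0, x4=0, E1 = 1 but E2 = 0.

No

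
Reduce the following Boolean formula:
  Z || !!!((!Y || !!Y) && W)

Z || !!!((!Y || !!Y) && W)
= Z || !!!((!Y || Y) && W)   — double negation
= Z || !((!Y || Y) && W)   — double negation
= Z || !W   — complement / identity

Z || !W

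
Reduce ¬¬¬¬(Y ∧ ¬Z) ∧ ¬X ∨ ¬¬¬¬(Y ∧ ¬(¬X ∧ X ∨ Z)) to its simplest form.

¬¬¬¬(Y ∧ ¬Z) ∧ ¬X ∨ ¬¬¬¬(Y ∧ ¬(¬X ∧ X ∨ Z))
= ¬¬¬¬(Y ∧ ¬Z) ∧ ¬X ∨ ¬¬¬¬(Y ∧ ¬Z)   (complement / identity)
= ¬¬¬¬(Y ∧ ¬Z)   (absorption)
= ¬¬(Y ∧ ¬Z)   (double negation)
= Y ∧ ¬Z   (double negation)

Y ∧ ¬Z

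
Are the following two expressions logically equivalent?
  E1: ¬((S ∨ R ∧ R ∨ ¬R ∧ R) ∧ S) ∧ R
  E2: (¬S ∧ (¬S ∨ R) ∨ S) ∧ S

E1: ¬((S ∨ R ∧ R ∨ ¬R ∧ R) ∧ S) ∧ R
    = ¬((S ∨ R) ∧ S) ∧ R   (distribution)
    = ¬S ∧ R   (absorption)
E2: (¬S ∧ (¬S ∨ R) ∨ S) ∧ S
    = (¬S ∨ S) ∧ S   (absorption)
    = S   (complement / identity)
These differ: at R=1, S=1, E1 = 0 but E2 = 1.

No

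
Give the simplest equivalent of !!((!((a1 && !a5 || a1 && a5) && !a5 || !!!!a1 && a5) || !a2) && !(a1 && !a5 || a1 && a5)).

!a1

!!((!((a1 && !a5 || a1 && a5) && !a5 || !!!!a1 && a5) || !a2) && !(a1 && !a5 || a1 && a5))
= !!((!((a1 && !a5 || a1 && a5) && !a5 || !!a1 && a5) || !a2) && !(a1 && !a5 || a1 && a5))
= !!((!(a1 && !a5 || !!a1 && a5) || !a2) && !(a1 && !a5 || a1 && a5))
= !!((!(a1 && !a5 || a1 && a5) || !a2) && !(a1 && !a5 || a1 && a5))
= !!!(a1 && !a5 || a1 && a5)
= !(a1 && !a5 || a1 && a5)
= !a1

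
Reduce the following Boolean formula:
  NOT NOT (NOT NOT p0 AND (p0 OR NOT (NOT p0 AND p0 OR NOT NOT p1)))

p0

NOT NOT (NOT NOT p0 AND (p0 OR NOT (NOT p0 AND p0 OR NOT NOT p1)))
= NOT NOT (p0 AND (p0 OR NOT (NOT p0 AND p0 OR NOT NOT p1)))
= NOT NOT (p0 AND (p0 OR NOT NOT NOT p1))
= NOT NOT (p0 AND (p0 OR NOT p1))
= p0 AND (p0 OR NOT p1)
= p0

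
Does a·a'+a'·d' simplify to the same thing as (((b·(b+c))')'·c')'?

E1: a·a'+a'·d'
    = a'·d'   (complement / identity)
E2: (((b·(b+c))')'·c')'
    = ((b')'·c')'   (absorption)
    = b'+c   (De Morgan)
These differ: at a=1, b=0, c=1, d=0, E1 = 0 but E2 = 1.

No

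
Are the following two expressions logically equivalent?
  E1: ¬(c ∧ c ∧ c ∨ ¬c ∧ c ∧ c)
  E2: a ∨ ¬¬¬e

E1: ¬(c ∧ c ∧ c ∨ ¬c ∧ c ∧ c)
    = ¬(c ∧ c)   (distribution)
    = ¬c   (idempotence)
E2: a ∨ ¬¬¬e
    = a ∨ ¬e   (double negation)
These differ: at a=0, c=1, e=0, E1 = 0 but E2 = 1.

No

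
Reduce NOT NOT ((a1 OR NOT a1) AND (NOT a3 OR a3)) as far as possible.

NOT NOT ((a1 OR NOT a1) AND (NOT a3 OR a3))
= (a1 OR NOT a1) AND (NOT a3 OR a3)   [double negation]
= NOT a3 OR a3   [complement / identity]
= TRUE   [complement]

TRUE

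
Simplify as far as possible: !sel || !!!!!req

!sel || !!!!!req
= !sel || !!!req   — double negation
= !sel || !req   — double negation

!sel || !req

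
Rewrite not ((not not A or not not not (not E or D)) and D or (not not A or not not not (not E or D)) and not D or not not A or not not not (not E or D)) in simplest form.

not ((not not A or not not not (not E or D)) and D or (not not A or not not not (not E or D)) and not D or not not A or not not not (not E or D))
= not (not not A or not not not (not E or D) or not not A or not not not (not E or D))   — distribution
= not (not not A or not not not (not E or D))   — idempotence
= not (not not A or not (not E or D))   — double negation
= not A and (not E or D)   — De Morgan

not A and (not E or D)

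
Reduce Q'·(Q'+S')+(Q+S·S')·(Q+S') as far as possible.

Q'·(Q'+S')+(Q+S·S')·(Q+S')
= Q'·(Q'+S')+Q·(Q+S')   — complement / identity
= Q'+Q·(Q+S')   — absorption
= Q'+Q   — absorption
= 1   — complement

1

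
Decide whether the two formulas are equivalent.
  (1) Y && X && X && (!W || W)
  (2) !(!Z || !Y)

No

E1: Y && X && X && (!W || W)
    = Y && X && X   (complement / identity)
    = Y && X   (idempotence)
E2: !(!Z || !Y)
    = Z && Y   (De Morgan)
These differ: at W=0, X=0, Y=1, Z=1, E1 = 0 but E2 = 1.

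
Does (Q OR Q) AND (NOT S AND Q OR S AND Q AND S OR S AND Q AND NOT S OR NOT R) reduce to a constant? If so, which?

(Q OR Q) AND (NOT S AND Q OR S AND Q AND S OR S AND Q AND NOT S OR NOT R)
= (Q OR Q) AND (NOT S AND Q OR S AND Q OR NOT R)   (distribution)
= (Q OR Q) AND (Q OR NOT R)   (distribution)
= Q AND (Q OR NOT R)   (idempotence)
= Q   (absorption)
This depends on Q, so it is not a constant.

no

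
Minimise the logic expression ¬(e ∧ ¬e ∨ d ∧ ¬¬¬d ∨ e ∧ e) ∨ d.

¬e ∨ d

¬(e ∧ ¬e ∨ d ∧ ¬¬¬d ∨ e ∧ e) ∨ d
= ¬(d ∧ ¬¬¬d ∨ e ∧ e) ∨ d
= ¬(d ∧ ¬¬¬d ∨ e) ∨ d
= ¬(d ∧ ¬d ∨ e) ∨ d
= ¬e ∨ d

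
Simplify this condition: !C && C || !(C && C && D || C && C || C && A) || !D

!C && C || !(C && C && D || C && C || C && A) || !D
= !(C && C && D || C && C || C && A) || !D   — complement / identity
= !(C && C || C && A) || !D   — absorption
= !((C || A) && C) || !D   — distribution
= !C || !D   — absorption

!C || !D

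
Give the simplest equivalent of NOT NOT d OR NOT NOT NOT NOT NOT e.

d OR NOT e

NOT NOT d OR NOT NOT NOT NOT NOT e
= NOT NOT d OR NOT NOT NOT e   [double negation]
= d OR NOT NOT NOT e   [double negation]
= d OR NOT e   [double negation]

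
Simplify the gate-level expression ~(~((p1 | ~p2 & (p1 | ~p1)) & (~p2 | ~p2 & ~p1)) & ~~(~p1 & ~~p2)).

~(~((p1 | ~p2 & (p1 | ~p1)) & (~p2 | ~p2 & ~p1)) & ~~(~p1 & ~~p2))
= ~(~((p1 | ~p2 & (p1 | ~p1)) & ~p2) & ~~(~p1 & ~~p2))   [absorption]
= ~(~((p1 | ~p2) & ~p2) & ~~(~p1 & ~~p2))   [complement / identity]
= ~(~((p1 | ~p2) & ~p2) & ~(p1 | ~p2))   [De Morgan]
= (p1 | ~p2) & ~p2 | p1 | ~p2   [De Morgan]
= p1 | ~p2   [absorption]

p1 | ~p2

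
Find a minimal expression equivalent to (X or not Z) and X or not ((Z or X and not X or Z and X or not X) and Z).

(X or not Z) and X or not ((Z or X and not X or Z and X or not X) and Z)
= (X or not Z) and X or not ((Z or Z and X or not X) and Z)   (complement / identity)
= X or not ((Z or Z and X or not X) and Z)   (absorption)
= X or not ((Z or not X) and Z)   (absorption)
= X or not Z   (absorption)

X or not Z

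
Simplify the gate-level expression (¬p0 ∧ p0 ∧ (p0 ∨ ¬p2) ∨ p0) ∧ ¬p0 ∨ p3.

p3

(¬p0 ∧ p0 ∧ (p0 ∨ ¬p2) ∨ p0) ∧ ¬p0 ∨ p3
= (¬p0 ∧ p0 ∨ p0) ∧ ¬p0 ∨ p3   [absorption]
= p0 ∧ ¬p0 ∨ p3   [complement / identity]
= p3   [complement / identity]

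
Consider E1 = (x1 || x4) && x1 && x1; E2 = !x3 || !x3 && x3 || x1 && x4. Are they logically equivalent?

No

E1: (x1 || x4) && x1 && x1
    = x1 && x1   (absorption)
    = x1   (idempotence)
E2: !x3 || !x3 && x3 || x1 && x4
    = !x3 || x1 && x4   (complement / identity)
These differ: at x1=0, x3=0, x4=0, E1 = 0 but E2 = 1.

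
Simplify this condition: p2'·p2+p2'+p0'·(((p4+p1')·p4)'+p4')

p2'+p0'·p4'

p2'·p2+p2'+p0'·(((p4+p1')·p4)'+p4')
= p2'·p2+p2'+p0'·(p4'+p4')   [absorption]
= p2'+p0'·(p4'+p4')   [complement / identity]
= p2'+p0'·p4'   [idempotence]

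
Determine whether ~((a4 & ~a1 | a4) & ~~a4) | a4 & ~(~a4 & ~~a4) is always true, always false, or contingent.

always true

~((a4 & ~a1 | a4) & ~~a4) | a4 & ~(~a4 & ~~a4)
= ~((a4 & ~a1 | a4) & ~~a4) | a4 & (a4 | ~a4)
= ~((a4 & ~a1 | a4) & ~~a4) | a4
= ~((a4 & ~a1 | a4) & a4) | a4
= ~(a4 & a4) | a4
= ~a4 | a4
= 1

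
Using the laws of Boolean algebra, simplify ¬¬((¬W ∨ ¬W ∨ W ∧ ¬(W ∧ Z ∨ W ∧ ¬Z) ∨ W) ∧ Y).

¬¬((¬W ∨ ¬W ∨ W ∧ ¬(W ∧ Z ∨ W ∧ ¬Z) ∨ W) ∧ Y)
= ¬¬((¬W ∨ W ∧ ¬(W ∧ Z ∨ W ∧ ¬Z) ∨ W) ∧ Y)   — idempotence
= ¬¬((¬W ∨ W ∧ ¬W ∨ W) ∧ Y)   — distribution
= ¬¬((¬W ∨ W) ∧ Y)   — complement / identity
= ¬¬Y   — complement / identity
= Y   — double negation

Y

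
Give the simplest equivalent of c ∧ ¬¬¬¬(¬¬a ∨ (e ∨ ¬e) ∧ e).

c ∧ (a ∨ e)

c ∧ ¬¬¬¬(¬¬a ∨ (e ∨ ¬e) ∧ e)
= c ∧ ¬¬(¬¬a ∨ (e ∨ ¬e) ∧ e)
= c ∧ ¬¬(¬¬a ∨ e)
= c ∧ ¬¬(a ∨ e)
= c ∧ (a ∨ e)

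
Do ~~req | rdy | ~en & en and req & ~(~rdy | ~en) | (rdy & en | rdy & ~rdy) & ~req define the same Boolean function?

E1: ~~req | rdy | ~en & en
    = ~~req | rdy   (complement / identity)
    = req | rdy   (double negation)
E2: req & ~(~rdy | ~en) | (rdy & en | rdy & ~rdy) & ~req
    = req & ~(~rdy | ~en) | rdy & en & ~req   (complement / identity)
    = req & rdy & en | rdy & en & ~req   (De Morgan)
    = rdy & en   (distribution)
These differ: at en=0, rdy=1, req=1, E1 = 1 but E2 = 0.

No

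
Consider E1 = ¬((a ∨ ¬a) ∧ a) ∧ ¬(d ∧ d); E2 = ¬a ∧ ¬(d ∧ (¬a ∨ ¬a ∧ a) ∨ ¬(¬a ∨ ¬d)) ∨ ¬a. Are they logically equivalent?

No

E1: ¬((a ∨ ¬a) ∧ a) ∧ ¬(d ∧ d)
    = ¬((a ∨ ¬a) ∧ a) ∧ ¬d   (idempotence)
    = ¬a ∧ ¬d   (complement / identity)
E2: ¬a ∧ ¬(d ∧ (¬a ∨ ¬a ∧ a) ∨ ¬(¬a ∨ ¬d)) ∨ ¬a
    = ¬a ∧ ¬(d ∧ (¬a ∨ ¬a ∧ a) ∨ a ∧ d) ∨ ¬a   (De Morgan)
    = ¬a ∧ ¬(d ∧ ¬a ∨ a ∧ d) ∨ ¬a   (complement / identity)
    = ¬a ∧ ¬d ∨ ¬a   (distribution)
    = ¬a   (absorption)
These differ: at a=0, d=1, E1 = 0 but E2 = 1.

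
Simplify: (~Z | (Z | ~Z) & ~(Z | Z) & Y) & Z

(~Z | (Z | ~Z) & ~(Z | Z) & Y) & Z
= (~Z | (Z | ~Z) & ~Z & Y) & Z   — idempotence
= (~Z | ~Z & Y) & Z   — complement / identity
= ~Z & Z   — absorption
= 0   — complement

0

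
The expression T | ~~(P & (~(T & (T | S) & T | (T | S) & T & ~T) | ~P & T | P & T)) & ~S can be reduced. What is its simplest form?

T | ~~(P & (~(T & (T | S) & T | (T | S) & T & ~T) | ~P & T | P & T)) & ~S
= T | ~~(P & (~((T | S) & T) | ~P & T | P & T)) & ~S
= T | ~~(P & (~((T | S) & T) | T)) & ~S
= T | ~~(P & (~T | T)) & ~S
= T | ~~P & ~S
= T | P & ~S

T | P & ~S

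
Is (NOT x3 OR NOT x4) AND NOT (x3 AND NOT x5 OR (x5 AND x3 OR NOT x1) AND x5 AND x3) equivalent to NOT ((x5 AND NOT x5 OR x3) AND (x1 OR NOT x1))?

E1: (NOT x3 OR NOT x4) AND NOT (x3 AND NOT x5 OR (x5 AND x3 OR NOT x1) AND x5 AND x3)
    = (NOT x3 OR NOT x4) AND NOT (x3 AND NOT x5 OR x5 AND x3)   — absorption
    = (NOT x3 OR NOT x4) AND NOT x3   — distribution
    = NOT x3   — absorption
E2: NOT ((x5 AND NOT x5 OR x3) AND (x1 OR NOT x1))
    = NOT (x3 AND (x1 OR NOT x1))   — complement / identity
    = NOT x3   — complement / identity
Both reduce to NOT x3, so they are equivalent.

Yes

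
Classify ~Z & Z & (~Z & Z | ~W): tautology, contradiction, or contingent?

~Z & Z & (~Z & Z | ~W)
= ~Z & Z   [absorption]
= 0   [complement]

contradiction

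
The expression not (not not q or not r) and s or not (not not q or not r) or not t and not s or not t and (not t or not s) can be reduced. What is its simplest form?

not q and r or not t

not (not not q or not r) and s or not (not not q or not r) or not t and not s or not t and (not t or not s)
= not (not not q or not r) or not t and not s or not t and (not t or not s)   [absorption]
= not (not not q or not r) or not t and not s or not t   [absorption]
= not q and r or not t and not s or not t   [De Morgan]
= not q and r or not t   [absorption]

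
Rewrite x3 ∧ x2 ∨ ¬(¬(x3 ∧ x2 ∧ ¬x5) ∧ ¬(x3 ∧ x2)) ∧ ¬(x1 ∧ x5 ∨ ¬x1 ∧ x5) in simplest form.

x3 ∧ x2 ∨ ¬(¬(x3 ∧ x2 ∧ ¬x5) ∧ ¬(x3 ∧ x2)) ∧ ¬(x1 ∧ x5 ∨ ¬x1 ∧ x5)
= x3 ∧ x2 ∨ (x3 ∧ x2 ∧ ¬x5 ∨ x3 ∧ x2) ∧ ¬(x1 ∧ x5 ∨ ¬x1 ∧ x5)
= x3 ∧ x2 ∨ (x3 ∧ x2 ∧ ¬x5 ∨ x3 ∧ x2) ∧ ¬x5
= x3 ∧ x2 ∨ x3 ∧ x2 ∧ ¬x5
= x3 ∧ x2

x3 ∧ x2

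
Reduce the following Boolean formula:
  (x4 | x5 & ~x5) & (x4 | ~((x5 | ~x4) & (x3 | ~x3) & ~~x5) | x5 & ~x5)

(x4 | x5 & ~x5) & (x4 | ~((x5 | ~x4) & (x3 | ~x3) & ~~x5) | x5 & ~x5)
= (x4 | x5 & ~x5) & (x4 | ~((x5 | ~x4) & (x3 | ~x3) & x5) | x5 & ~x5)   [double negation]
= x5 & ~x5 | x4 & (x4 | ~((x5 | ~x4) & (x3 | ~x3) & x5))   [distribution]
= x5 & ~x5 | x4 & (x4 | ~((x5 | ~x4) & x5))   [complement / identity]
= x4 & (x4 | ~((x5 | ~x4) & x5))   [complement / identity]
= x4 & (x4 | ~x5)   [absorption]
= x4   [absorption]

x4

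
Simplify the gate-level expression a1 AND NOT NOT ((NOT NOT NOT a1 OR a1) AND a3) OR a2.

a1 AND NOT NOT ((NOT NOT NOT a1 OR a1) AND a3) OR a2
= a1 AND NOT NOT ((NOT a1 OR a1) AND a3) OR a2   — double negation
= a1 AND NOT NOT a3 OR a2   — complement / identity
= a1 AND a3 OR a2   — double negation

a1 AND a3 OR a2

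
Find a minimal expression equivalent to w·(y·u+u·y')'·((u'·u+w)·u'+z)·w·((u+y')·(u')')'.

w·u'

w·(y·u+u·y')'·((u'·u+w)·u'+z)·w·((u+y')·(u')')'
= w·u'·((u'·u+w)·u'+z)·w·((u+y')·(u')')'   [distribution]
= w·u'·((u'·u+w)·u'+z)·w·((u+y')·u)'   [double negation]
= w·u'·((u'·u+w)·u'+z)·w·u'   [absorption]
= w·u'·(w·u'+z)·w·u'   [complement / identity]
= w·u'·w·u'   [absorption]
= w·u'   [idempotence]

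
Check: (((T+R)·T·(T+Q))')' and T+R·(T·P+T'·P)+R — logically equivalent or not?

No

E1: (((T+R)·T·(T+Q))')'
    = (((T+R)·T)')'   — absorption
    = (T+R)·T   — double negation
    = T   — absorption
E2: T+R·(T·P+T'·P)+R
    = T+R·P+R   — distribution
    = T+R   — absorption
These differ: at P=0, Q=0, R=1, T=0, E1 = 0 but E2 = 1.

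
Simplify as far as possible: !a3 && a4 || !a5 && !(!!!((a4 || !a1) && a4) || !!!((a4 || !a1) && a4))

a4 && (!a3 || !a5)

!a3 && a4 || !a5 && !(!!!((a4 || !a1) && a4) || !!!((a4 || !a1) && a4))
= !a3 && a4 || !a5 && !!!!((a4 || !a1) && a4)   [idempotence]
= !a3 && a4 || !a5 && !!!!a4   [absorption]
= !a3 && a4 || !a5 && !!a4   [double negation]
= !a3 && a4 || !a5 && a4   [double negation]
= a4 && (!a3 || !a5)   [distribution]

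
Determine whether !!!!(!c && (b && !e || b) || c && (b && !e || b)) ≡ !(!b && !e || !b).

Yes

E1: !!!!(!c && (b && !e || b) || c && (b && !e || b))
    = !!!!(b && !e || b)   — distribution
    = !!(b && !e || b)   — double negation
    = !!b   — absorption
    = b   — double negation
E2: !(!b && !e || !b)
    = !!b   — absorption
    = b   — double negation
Both reduce to b, so they are equivalent.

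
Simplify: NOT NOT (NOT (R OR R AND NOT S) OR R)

TRUE

NOT NOT (NOT (R OR R AND NOT S) OR R)
= NOT NOT (NOT R OR R)   [absorption]
= NOT R OR R   [double negation]
= TRUE   [complement]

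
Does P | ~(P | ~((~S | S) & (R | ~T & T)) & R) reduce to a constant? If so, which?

P | ~(P | ~((~S | S) & (R | ~T & T)) & R)
= P | ~(P | ~(R | ~T & T) & R)   (complement / identity)
= P | ~(P | ~R & R)   (complement / identity)
= P | ~P   (complement / identity)
= 1   (complement)

yes, True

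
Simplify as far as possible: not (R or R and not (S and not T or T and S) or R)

not R

not (R or R and not (S and not T or T and S) or R)
= not (R or R and not S or R)
= not (R or R)
= not R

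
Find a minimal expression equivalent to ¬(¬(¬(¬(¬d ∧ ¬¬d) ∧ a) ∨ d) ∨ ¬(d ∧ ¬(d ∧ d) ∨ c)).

(¬a ∨ d) ∧ c

¬(¬(¬(¬(¬d ∧ ¬¬d) ∧ a) ∨ d) ∨ ¬(d ∧ ¬(d ∧ d) ∨ c))
= ¬(¬(¬((d ∨ ¬d) ∧ a) ∨ d) ∨ ¬(d ∧ ¬(d ∧ d) ∨ c))   (De Morgan)
= ¬(¬(¬((d ∨ ¬d) ∧ a) ∨ d) ∨ ¬(d ∧ ¬d ∨ c))   (idempotence)
= ¬(¬(¬a ∨ d) ∨ ¬(d ∧ ¬d ∨ c))   (complement / identity)
= ¬(¬(¬a ∨ d) ∨ ¬c)   (complement / identity)
= (¬a ∨ d) ∧ c   (De Morgan)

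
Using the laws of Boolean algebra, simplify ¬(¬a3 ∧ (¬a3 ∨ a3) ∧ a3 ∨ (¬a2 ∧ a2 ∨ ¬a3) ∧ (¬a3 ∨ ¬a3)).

a3

¬(¬a3 ∧ (¬a3 ∨ a3) ∧ a3 ∨ (¬a2 ∧ a2 ∨ ¬a3) ∧ (¬a3 ∨ ¬a3))
= ¬(¬a3 ∧ (¬a3 ∨ a3) ∧ a3 ∨ (¬a2 ∧ a2 ∨ ¬a3) ∧ ¬a3)   — idempotence
= ¬(¬a3 ∧ (¬a3 ∨ a3) ∧ a3 ∨ ¬a3 ∧ ¬a3)   — complement / identity
= ¬(¬a3 ∧ a3 ∨ ¬a3 ∧ ¬a3)   — complement / identity
= ¬¬a3   — distribution
= a3   — double negation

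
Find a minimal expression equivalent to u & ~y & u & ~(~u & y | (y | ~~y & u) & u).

u & ~y

u & ~y & u & ~(~u & y | (y | ~~y & u) & u)
= u & ~y & u & ~(~u & y | (y | y & u) & u)
= u & ~y & u & ~(~u & y | y & u)
= u & ~y & u & ~y
= u & ~y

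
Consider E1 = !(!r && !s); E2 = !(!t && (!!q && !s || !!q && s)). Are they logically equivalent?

E1: !(!r && !s)
    = r || s   — De Morgan
E2: !(!t && (!!q && !s || !!q && s))
    = !(!t && !!q)   — distribution
    = t || !q   — De Morgan
These differ: at q=1, r=0, s=0, t=1, E1 = 0 but E2 = 1.

No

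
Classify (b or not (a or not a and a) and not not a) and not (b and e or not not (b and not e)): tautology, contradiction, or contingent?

(b or not (a or not a and a) and not not a) and not (b and e or not not (b and not e))
= (b or not (a or not a and a) and a) and not (b and e or not not (b and not e))
= (b or not a and a) and not (b and e or not not (b and not e))
= (b or not a and a) and not (b and e or b and not e)
= b and not (b and e or b and not e)
= b and not b
= False

contradiction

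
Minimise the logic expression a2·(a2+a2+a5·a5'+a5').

a2

a2·(a2+a2+a5·a5'+a5')
= a2·(a2+a5·a5'+a5')
= a2·(a2+a5')
= a2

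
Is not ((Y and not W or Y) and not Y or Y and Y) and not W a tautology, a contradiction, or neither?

not ((Y and not W or Y) and not Y or Y and Y) and not W
= not (Y and not Y or Y and Y) and not W
= not Y and not W
This depends on W, Y, so it is not a constant.

neither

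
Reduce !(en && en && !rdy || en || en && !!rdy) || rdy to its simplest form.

!en || rdy

!(en && en && !rdy || en || en && !!rdy) || rdy
= !(en && !rdy || en || en && !!rdy) || rdy   (idempotence)
= !(en && !rdy || en || en && rdy) || rdy   (double negation)
= !(en && !rdy || en) || rdy   (absorption)
= !en || rdy   (absorption)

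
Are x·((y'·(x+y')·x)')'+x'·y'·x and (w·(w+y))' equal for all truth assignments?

E1: x·((y'·(x+y')·x)')'+x'·y'·x
    = x·y'·(x+y')·x+x'·y'·x
    = x·y'·x+x'·y'·x
    = y'·x
E2: (w·(w+y))'
    = w'
These differ: at w=0, x=0, y=0, E1 = 0 but E2 = 1.

No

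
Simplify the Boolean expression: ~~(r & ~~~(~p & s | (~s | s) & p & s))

r & ~s

~~(r & ~~~(~p & s | (~s | s) & p & s))
= ~~(r & ~(~p & s | (~s | s) & p & s))   [double negation]
= ~~(r & ~(~p & s | p & s))   [complement / identity]
= r & ~(~p & s | p & s)   [double negation]
= r & ~s   [distribution]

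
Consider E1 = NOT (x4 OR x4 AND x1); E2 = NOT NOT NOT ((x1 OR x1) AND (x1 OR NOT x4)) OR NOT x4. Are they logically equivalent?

E1: NOT (x4 OR x4 AND x1)
    = NOT x4
E2: NOT NOT NOT ((x1 OR x1) AND (x1 OR NOT x4)) OR NOT x4
    = NOT NOT NOT (x1 AND NOT x4 OR x1) OR NOT x4
    = NOT NOT NOT x1 OR NOT x4
    = NOT x1 OR NOT x4
These differ: at x1=0, x4=1, E1 = 0 but E2 = 1.

No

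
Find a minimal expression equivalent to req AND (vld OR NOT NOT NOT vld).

req AND (vld OR NOT NOT NOT vld)
= req AND (vld OR NOT vld)   — double negation
= req   — complement / identity

req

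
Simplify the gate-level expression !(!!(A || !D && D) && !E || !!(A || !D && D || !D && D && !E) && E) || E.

!(!!(A || !D && D) && !E || !!(A || !D && D || !D && D && !E) && E) || E
= !(!!(A || !D && D) && !E || !!(A || !D && D) && E) || E
= !!!(A || !D && D) || E
= !!!A || E
= !A || E

!A || E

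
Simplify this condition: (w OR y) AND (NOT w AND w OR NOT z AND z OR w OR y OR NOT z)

w OR y

(w OR y) AND (NOT w AND w OR NOT z AND z OR w OR y OR NOT z)
= (w OR y) AND (NOT z AND z OR w OR y OR NOT z)
= (w OR y) AND (w OR y OR NOT z)
= w OR y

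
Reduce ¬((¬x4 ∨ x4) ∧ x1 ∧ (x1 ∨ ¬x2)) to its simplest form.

¬((¬x4 ∨ x4) ∧ x1 ∧ (x1 ∨ ¬x2))
= ¬(x1 ∧ (x1 ∨ ¬x2))   — complement / identity
= ¬x1   — absorption

¬x1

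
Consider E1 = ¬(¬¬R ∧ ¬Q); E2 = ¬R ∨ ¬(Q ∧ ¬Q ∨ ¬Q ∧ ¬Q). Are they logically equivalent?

Yes

E1: ¬(¬¬R ∧ ¬Q)
    = ¬R ∨ Q   — De Morgan
E2: ¬R ∨ ¬(Q ∧ ¬Q ∨ ¬Q ∧ ¬Q)
    = ¬R ∨ ¬¬Q   — distribution
    = ¬R ∨ Q   — double negation
Both reduce to ¬R ∨ Q, so they are equivalent.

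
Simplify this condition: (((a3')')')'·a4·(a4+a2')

(((a3')')')'·a4·(a4+a2')
= (a3')'·a4·(a4+a2')   — double negation
= a3·a4·(a4+a2')   — double negation
= a3·a4   — absorption

a3·a4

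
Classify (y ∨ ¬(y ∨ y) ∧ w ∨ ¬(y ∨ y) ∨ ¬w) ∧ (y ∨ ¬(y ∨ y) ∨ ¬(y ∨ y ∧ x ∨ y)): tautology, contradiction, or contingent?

(y ∨ ¬(y ∨ y) ∧ w ∨ ¬(y ∨ y) ∨ ¬w) ∧ (y ∨ ¬(y ∨ y) ∨ ¬(y ∨ y ∧ x ∨ y))
= (y ∨ ¬(y ∨ y) ∧ w ∨ ¬(y ∨ y) ∨ ¬w) ∧ (y ∨ ¬(y ∨ y) ∨ ¬(y ∨ y))   [absorption]
= (y ∨ ¬(y ∨ y) ∨ ¬w) ∧ (y ∨ ¬(y ∨ y) ∨ ¬(y ∨ y))   [absorption]
= (y ∨ ¬(y ∨ y) ∨ ¬w) ∧ (y ∨ ¬(y ∨ y))   [idempotence]
= y ∨ ¬(y ∨ y)   [absorption]
= y ∨ ¬y   [idempotence]
= True   [complement]

tautology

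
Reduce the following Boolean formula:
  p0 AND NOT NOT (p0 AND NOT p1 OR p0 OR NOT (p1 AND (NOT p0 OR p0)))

p0 AND NOT NOT (p0 AND NOT p1 OR p0 OR NOT (p1 AND (NOT p0 OR p0)))
= p0 AND (p0 AND NOT p1 OR p0 OR NOT (p1 AND (NOT p0 OR p0)))   (double negation)
= p0 AND (p0 AND NOT p1 OR p0 OR NOT p1)   (complement / identity)
= p0 AND (p0 OR NOT p1)   (absorption)
= p0   (absorption)

p0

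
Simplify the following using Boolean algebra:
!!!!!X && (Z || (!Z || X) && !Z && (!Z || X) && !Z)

!!!!!X && (Z || (!Z || X) && !Z && (!Z || X) && !Z)
= !!!!!X && (Z || (!Z || X) && !Z)   — idempotence
= !!!!!X && (Z || !Z)   — absorption
= !!!X && (Z || !Z)   — double negation
= !!!X   — complement / identity
= !X   — double negation

!X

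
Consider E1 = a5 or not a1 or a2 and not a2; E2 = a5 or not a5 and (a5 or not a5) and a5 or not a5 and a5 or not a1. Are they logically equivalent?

E1: a5 or not a1 or a2 and not a2
    = a5 or not a1   [complement / identity]
E2: a5 or not a5 and (a5 or not a5) and a5 or not a5 and a5 or not a1
    = a5 or not a5 and a5 or not a5 and a5 or not a1   [complement / identity]
    = a5 or not a5 and a5 or not a1   [complement / identity]
    = a5 or not a1   [complement / identity]
Both reduce to a5 or not a1, so they are equivalent.

Yes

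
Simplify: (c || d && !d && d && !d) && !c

false

(c || d && !d && d && !d) && !c
= (c || d && !d) && !c   (idempotence)
= c && !c   (complement / identity)
= false   (complement)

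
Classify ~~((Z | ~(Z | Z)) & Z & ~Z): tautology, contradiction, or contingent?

contradiction

~~((Z | ~(Z | Z)) & Z & ~Z)
= ~~((Z | ~Z) & Z & ~Z)   — idempotence
= ~~(Z & ~Z)   — complement / identity
= Z & ~Z   — double negation
= 0   — complement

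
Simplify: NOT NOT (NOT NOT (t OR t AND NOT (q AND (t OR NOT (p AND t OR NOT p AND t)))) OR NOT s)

t OR NOT s

NOT NOT (NOT NOT (t OR t AND NOT (q AND (t OR NOT (p AND t OR NOT p AND t)))) OR NOT s)
= NOT NOT (t OR t AND NOT (q AND (t OR NOT (p AND t OR NOT p AND t))) OR NOT s)
= NOT NOT (t OR t AND NOT (q AND (t OR NOT t)) OR NOT s)
= NOT NOT (t OR t AND NOT q OR NOT s)
= NOT NOT (t OR NOT s)
= t OR NOT s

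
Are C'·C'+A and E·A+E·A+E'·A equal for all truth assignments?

No

E1: C'·C'+A
    = C'+A   [idempotence]
E2: E·A+E·A+E'·A
    = E·A+E'·A   [idempotence]
    = A   [distribution]
These differ: at A=0, C=0, E=0, E1 = 1 but E2 = 0.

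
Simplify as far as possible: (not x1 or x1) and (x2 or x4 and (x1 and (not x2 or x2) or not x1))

(not x1 or x1) and (x2 or x4 and (x1 and (not x2 or x2) or not x1))
= (not x1 or x1) and (x2 or x4 and (x1 or not x1))   [complement / identity]
= x2 or x4 and (x1 or not x1)   [complement / identity]
= x2 or x4   [complement / identity]

x2 or x4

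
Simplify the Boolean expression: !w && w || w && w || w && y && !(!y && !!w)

!w && w || w && w || w && y && !(!y && !!w)
= !w && w || w && w || w && y && (y || !w)
= w || w && y && (y || !w)
= w || w && y
= w

w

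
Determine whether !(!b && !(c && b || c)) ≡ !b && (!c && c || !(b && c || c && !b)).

E1: !(!b && !(c && b || c))
    = b || c && b || c   (De Morgan)
    = b || c   (absorption)
E2: !b && (!c && c || !(b && c || c && !b))
    = !b && (!c && c || !c)   (distribution)
    = !b && !c   (complement / identity)
These differ: at b=1, c=0, E1 = 1 but E2 = 0.

No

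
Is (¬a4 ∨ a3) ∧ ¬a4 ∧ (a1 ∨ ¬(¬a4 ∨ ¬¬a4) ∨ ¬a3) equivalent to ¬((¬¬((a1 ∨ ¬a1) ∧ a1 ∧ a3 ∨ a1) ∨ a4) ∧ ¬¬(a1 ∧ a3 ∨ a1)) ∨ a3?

No

E1: (¬a4 ∨ a3) ∧ ¬a4 ∧ (a1 ∨ ¬(¬a4 ∨ ¬¬a4) ∨ ¬a3)
    = (¬a4 ∨ a3) ∧ ¬a4 ∧ (a1 ∨ a4 ∧ ¬a4 ∨ ¬a3)
    = ¬a4 ∧ (a1 ∨ a4 ∧ ¬a4 ∨ ¬a3)
    = ¬a4 ∧ (a1 ∨ ¬a3)
E2: ¬((¬¬((a1 ∨ ¬a1) ∧ a1 ∧ a3 ∨ a1) ∨ a4) ∧ ¬¬(a1 ∧ a3 ∨ a1)) ∨ a3
    = ¬((¬¬(a1 ∧ a3 ∨ a1) ∨ a4) ∧ ¬¬(a1 ∧ a3 ∨ a1)) ∨ a3
    = ¬¬¬(a1 ∧ a3 ∨ a1) ∨ a3
    = ¬(a1 ∧ a3 ∨ a1) ∨ a3
    = ¬a1 ∨ a3
These differ: at a1=1, a3=1, a4=1, E1 = 0 but E2 = 1.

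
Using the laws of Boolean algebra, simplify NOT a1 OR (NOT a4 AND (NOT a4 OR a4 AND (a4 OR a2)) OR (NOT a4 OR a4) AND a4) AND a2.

NOT a1 OR a2

NOT a1 OR (NOT a4 AND (NOT a4 OR a4 AND (a4 OR a2)) OR (NOT a4 OR a4) AND a4) AND a2
= NOT a1 OR (NOT a4 AND (NOT a4 OR a4) OR (NOT a4 OR a4) AND a4) AND a2   (absorption)
= NOT a1 OR (NOT a4 OR a4) AND a2   (distribution)
= NOT a1 OR a2   (complement / identity)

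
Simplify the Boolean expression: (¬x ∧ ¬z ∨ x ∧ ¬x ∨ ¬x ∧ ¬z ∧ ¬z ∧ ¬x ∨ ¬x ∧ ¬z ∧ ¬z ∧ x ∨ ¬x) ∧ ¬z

¬x ∧ ¬z

(¬x ∧ ¬z ∨ x ∧ ¬x ∨ ¬x ∧ ¬z ∧ ¬z ∧ ¬x ∨ ¬x ∧ ¬z ∧ ¬z ∧ x ∨ ¬x) ∧ ¬z
= (¬x ∧ ¬z ∨ x ∧ ¬x ∨ ¬x ∧ ¬z ∧ ¬z ∨ ¬x) ∧ ¬z
= (¬x ∧ ¬z ∨ ¬x ∧ ¬z ∧ ¬z ∨ ¬x) ∧ ¬z
= (¬x ∧ ¬z ∨ ¬x) ∧ ¬z
= ¬x ∧ ¬z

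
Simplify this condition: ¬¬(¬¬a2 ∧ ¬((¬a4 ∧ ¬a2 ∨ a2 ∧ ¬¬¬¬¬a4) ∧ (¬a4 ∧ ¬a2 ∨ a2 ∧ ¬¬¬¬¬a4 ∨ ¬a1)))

¬¬(¬¬a2 ∧ ¬((¬a4 ∧ ¬a2 ∨ a2 ∧ ¬¬¬¬¬a4) ∧ (¬a4 ∧ ¬a2 ∨ a2 ∧ ¬¬¬¬¬a4 ∨ ¬a1)))
= ¬(¬a2 ∨ (¬a4 ∧ ¬a2 ∨ a2 ∧ ¬¬¬¬¬a4) ∧ (¬a4 ∧ ¬a2 ∨ a2 ∧ ¬¬¬¬¬a4 ∨ ¬a1))   [De Morgan]
= ¬(¬a2 ∨ ¬a4 ∧ ¬a2 ∨ a2 ∧ ¬¬¬¬¬a4)   [absorption]
= ¬(¬a2 ∨ ¬a4 ∧ ¬a2 ∨ a2 ∧ ¬¬¬a4)   [double negation]
= ¬(¬a2 ∨ ¬a4 ∧ ¬a2 ∨ a2 ∧ ¬a4)   [double negation]
= ¬(¬a2 ∨ ¬a4)   [distribution]
= a2 ∧ a4   [De Morgan]

a2 ∧ a4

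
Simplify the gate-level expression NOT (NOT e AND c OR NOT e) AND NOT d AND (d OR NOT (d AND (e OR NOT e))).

e AND NOT d

NOT (NOT e AND c OR NOT e) AND NOT d AND (d OR NOT (d AND (e OR NOT e)))
= NOT (NOT e AND c OR NOT e) AND NOT d AND (d OR NOT d)   (complement / identity)
= NOT (NOT e AND c OR NOT e) AND NOT d   (complement / identity)
= NOT NOT e AND NOT d   (absorption)
= e AND NOT d   (double negation)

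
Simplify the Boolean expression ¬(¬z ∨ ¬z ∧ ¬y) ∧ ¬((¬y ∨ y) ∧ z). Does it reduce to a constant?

¬(¬z ∨ ¬z ∧ ¬y) ∧ ¬((¬y ∨ y) ∧ z)
= ¬¬z ∧ ¬((¬y ∨ y) ∧ z)   [absorption]
= z ∧ ¬((¬y ∨ y) ∧ z)   [double negation]
= z ∧ ¬z   [complement / identity]
= False   [complement]

False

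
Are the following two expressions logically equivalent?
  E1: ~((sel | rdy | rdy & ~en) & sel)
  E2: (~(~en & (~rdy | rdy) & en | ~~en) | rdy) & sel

E1: ~((sel | rdy | rdy & ~en) & sel)
    = ~((sel | rdy) & sel)   [absorption]
    = ~sel   [absorption]
E2: (~(~en & (~rdy | rdy) & en | ~~en) | rdy) & sel
    = (~(~en & (~rdy | rdy) & en | en) | rdy) & sel   [double negation]
    = (~(~en & en | en) | rdy) & sel   [complement / identity]
    = (~en | rdy) & sel   [complement / identity]
These differ: at en=1, rdy=1, sel=0, E1 = 1 but E2 = 0.

No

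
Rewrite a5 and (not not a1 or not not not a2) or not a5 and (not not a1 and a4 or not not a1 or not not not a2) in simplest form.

a5 and (not not a1 or not not not a2) or not a5 and (not not a1 and a4 or not not a1 or not not not a2)
= a5 and (not not a1 or not not not a2) or not a5 and (not not a1 or not not not a2)   — absorption
= not not a1 or not not not a2   — distribution
= a1 or not not not a2   — double negation
= a1 or not a2   — double negation

a1 or not a2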